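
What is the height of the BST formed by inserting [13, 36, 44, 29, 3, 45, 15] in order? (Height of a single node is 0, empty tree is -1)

Insertion order: [13, 36, 44, 29, 3, 45, 15]
Tree (level-order array): [13, 3, 36, None, None, 29, 44, 15, None, None, 45]
Compute height bottom-up (empty subtree = -1):
  height(3) = 1 + max(-1, -1) = 0
  height(15) = 1 + max(-1, -1) = 0
  height(29) = 1 + max(0, -1) = 1
  height(45) = 1 + max(-1, -1) = 0
  height(44) = 1 + max(-1, 0) = 1
  height(36) = 1 + max(1, 1) = 2
  height(13) = 1 + max(0, 2) = 3
Height = 3


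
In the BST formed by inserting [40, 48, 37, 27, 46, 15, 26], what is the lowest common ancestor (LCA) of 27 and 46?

Tree insertion order: [40, 48, 37, 27, 46, 15, 26]
Tree (level-order array): [40, 37, 48, 27, None, 46, None, 15, None, None, None, None, 26]
In a BST, the LCA of p=27, q=46 is the first node v on the
root-to-leaf path with p <= v <= q (go left if both < v, right if both > v).
Walk from root:
  at 40: 27 <= 40 <= 46, this is the LCA
LCA = 40


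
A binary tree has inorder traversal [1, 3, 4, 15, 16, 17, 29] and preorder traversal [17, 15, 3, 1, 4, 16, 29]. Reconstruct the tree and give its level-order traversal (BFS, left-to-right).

Inorder:  [1, 3, 4, 15, 16, 17, 29]
Preorder: [17, 15, 3, 1, 4, 16, 29]
Algorithm: preorder visits root first, so consume preorder in order;
for each root, split the current inorder slice at that value into
left-subtree inorder and right-subtree inorder, then recurse.
Recursive splits:
  root=17; inorder splits into left=[1, 3, 4, 15, 16], right=[29]
  root=15; inorder splits into left=[1, 3, 4], right=[16]
  root=3; inorder splits into left=[1], right=[4]
  root=1; inorder splits into left=[], right=[]
  root=4; inorder splits into left=[], right=[]
  root=16; inorder splits into left=[], right=[]
  root=29; inorder splits into left=[], right=[]
Reconstructed level-order: [17, 15, 29, 3, 16, 1, 4]


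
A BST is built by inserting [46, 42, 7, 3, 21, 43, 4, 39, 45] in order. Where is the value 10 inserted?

Starting tree (level order): [46, 42, None, 7, 43, 3, 21, None, 45, None, 4, None, 39]
Insertion path: 46 -> 42 -> 7 -> 21
Result: insert 10 as left child of 21
Final tree (level order): [46, 42, None, 7, 43, 3, 21, None, 45, None, 4, 10, 39]


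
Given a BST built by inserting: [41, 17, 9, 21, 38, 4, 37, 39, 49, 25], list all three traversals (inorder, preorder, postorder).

Tree insertion order: [41, 17, 9, 21, 38, 4, 37, 39, 49, 25]
Tree (level-order array): [41, 17, 49, 9, 21, None, None, 4, None, None, 38, None, None, 37, 39, 25]
Inorder (L, root, R): [4, 9, 17, 21, 25, 37, 38, 39, 41, 49]
Preorder (root, L, R): [41, 17, 9, 4, 21, 38, 37, 25, 39, 49]
Postorder (L, R, root): [4, 9, 25, 37, 39, 38, 21, 17, 49, 41]


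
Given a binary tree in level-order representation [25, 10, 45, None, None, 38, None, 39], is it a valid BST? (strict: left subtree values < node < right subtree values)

Level-order array: [25, 10, 45, None, None, 38, None, 39]
Validate using subtree bounds (lo, hi): at each node, require lo < value < hi,
then recurse left with hi=value and right with lo=value.
Preorder trace (stopping at first violation):
  at node 25 with bounds (-inf, +inf): OK
  at node 10 with bounds (-inf, 25): OK
  at node 45 with bounds (25, +inf): OK
  at node 38 with bounds (25, 45): OK
  at node 39 with bounds (25, 38): VIOLATION
Node 39 violates its bound: not (25 < 39 < 38).
Result: Not a valid BST


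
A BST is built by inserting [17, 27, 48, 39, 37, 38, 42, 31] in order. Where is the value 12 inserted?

Starting tree (level order): [17, None, 27, None, 48, 39, None, 37, 42, 31, 38]
Insertion path: 17
Result: insert 12 as left child of 17
Final tree (level order): [17, 12, 27, None, None, None, 48, 39, None, 37, 42, 31, 38]


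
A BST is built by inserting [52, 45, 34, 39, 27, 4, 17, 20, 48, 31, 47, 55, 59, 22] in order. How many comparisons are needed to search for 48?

Search path for 48: 52 -> 45 -> 48
Found: True
Comparisons: 3


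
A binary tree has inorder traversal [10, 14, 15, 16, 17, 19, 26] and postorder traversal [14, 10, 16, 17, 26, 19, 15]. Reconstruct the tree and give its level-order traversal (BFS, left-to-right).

Inorder:   [10, 14, 15, 16, 17, 19, 26]
Postorder: [14, 10, 16, 17, 26, 19, 15]
Algorithm: postorder visits root last, so walk postorder right-to-left;
each value is the root of the current inorder slice — split it at that
value, recurse on the right subtree first, then the left.
Recursive splits:
  root=15; inorder splits into left=[10, 14], right=[16, 17, 19, 26]
  root=19; inorder splits into left=[16, 17], right=[26]
  root=26; inorder splits into left=[], right=[]
  root=17; inorder splits into left=[16], right=[]
  root=16; inorder splits into left=[], right=[]
  root=10; inorder splits into left=[], right=[14]
  root=14; inorder splits into left=[], right=[]
Reconstructed level-order: [15, 10, 19, 14, 17, 26, 16]


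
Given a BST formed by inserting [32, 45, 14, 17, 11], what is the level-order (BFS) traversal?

Tree insertion order: [32, 45, 14, 17, 11]
Tree (level-order array): [32, 14, 45, 11, 17]
BFS from the root, enqueuing left then right child of each popped node:
  queue [32] -> pop 32, enqueue [14, 45], visited so far: [32]
  queue [14, 45] -> pop 14, enqueue [11, 17], visited so far: [32, 14]
  queue [45, 11, 17] -> pop 45, enqueue [none], visited so far: [32, 14, 45]
  queue [11, 17] -> pop 11, enqueue [none], visited so far: [32, 14, 45, 11]
  queue [17] -> pop 17, enqueue [none], visited so far: [32, 14, 45, 11, 17]
Result: [32, 14, 45, 11, 17]


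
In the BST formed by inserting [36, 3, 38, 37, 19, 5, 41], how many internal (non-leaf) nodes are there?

Tree built from: [36, 3, 38, 37, 19, 5, 41]
Tree (level-order array): [36, 3, 38, None, 19, 37, 41, 5]
Rule: An internal node has at least one child.
Per-node child counts:
  node 36: 2 child(ren)
  node 3: 1 child(ren)
  node 19: 1 child(ren)
  node 5: 0 child(ren)
  node 38: 2 child(ren)
  node 37: 0 child(ren)
  node 41: 0 child(ren)
Matching nodes: [36, 3, 19, 38]
Count of internal (non-leaf) nodes: 4


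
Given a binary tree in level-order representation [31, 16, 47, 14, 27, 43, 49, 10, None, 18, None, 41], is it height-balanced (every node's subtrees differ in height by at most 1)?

Tree (level-order array): [31, 16, 47, 14, 27, 43, 49, 10, None, 18, None, 41]
Definition: a tree is height-balanced if, at every node, |h(left) - h(right)| <= 1 (empty subtree has height -1).
Bottom-up per-node check:
  node 10: h_left=-1, h_right=-1, diff=0 [OK], height=0
  node 14: h_left=0, h_right=-1, diff=1 [OK], height=1
  node 18: h_left=-1, h_right=-1, diff=0 [OK], height=0
  node 27: h_left=0, h_right=-1, diff=1 [OK], height=1
  node 16: h_left=1, h_right=1, diff=0 [OK], height=2
  node 41: h_left=-1, h_right=-1, diff=0 [OK], height=0
  node 43: h_left=0, h_right=-1, diff=1 [OK], height=1
  node 49: h_left=-1, h_right=-1, diff=0 [OK], height=0
  node 47: h_left=1, h_right=0, diff=1 [OK], height=2
  node 31: h_left=2, h_right=2, diff=0 [OK], height=3
All nodes satisfy the balance condition.
Result: Balanced


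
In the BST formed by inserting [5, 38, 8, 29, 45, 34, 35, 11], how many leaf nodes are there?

Tree built from: [5, 38, 8, 29, 45, 34, 35, 11]
Tree (level-order array): [5, None, 38, 8, 45, None, 29, None, None, 11, 34, None, None, None, 35]
Rule: A leaf has 0 children.
Per-node child counts:
  node 5: 1 child(ren)
  node 38: 2 child(ren)
  node 8: 1 child(ren)
  node 29: 2 child(ren)
  node 11: 0 child(ren)
  node 34: 1 child(ren)
  node 35: 0 child(ren)
  node 45: 0 child(ren)
Matching nodes: [11, 35, 45]
Count of leaf nodes: 3


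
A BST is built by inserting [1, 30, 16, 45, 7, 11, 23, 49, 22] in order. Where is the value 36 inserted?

Starting tree (level order): [1, None, 30, 16, 45, 7, 23, None, 49, None, 11, 22]
Insertion path: 1 -> 30 -> 45
Result: insert 36 as left child of 45
Final tree (level order): [1, None, 30, 16, 45, 7, 23, 36, 49, None, 11, 22]


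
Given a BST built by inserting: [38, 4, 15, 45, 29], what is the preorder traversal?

Tree insertion order: [38, 4, 15, 45, 29]
Tree (level-order array): [38, 4, 45, None, 15, None, None, None, 29]
Preorder traversal: [38, 4, 15, 29, 45]


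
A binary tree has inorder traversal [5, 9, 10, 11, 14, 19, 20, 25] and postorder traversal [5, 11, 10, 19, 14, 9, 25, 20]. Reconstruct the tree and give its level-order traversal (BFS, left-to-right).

Inorder:   [5, 9, 10, 11, 14, 19, 20, 25]
Postorder: [5, 11, 10, 19, 14, 9, 25, 20]
Algorithm: postorder visits root last, so walk postorder right-to-left;
each value is the root of the current inorder slice — split it at that
value, recurse on the right subtree first, then the left.
Recursive splits:
  root=20; inorder splits into left=[5, 9, 10, 11, 14, 19], right=[25]
  root=25; inorder splits into left=[], right=[]
  root=9; inorder splits into left=[5], right=[10, 11, 14, 19]
  root=14; inorder splits into left=[10, 11], right=[19]
  root=19; inorder splits into left=[], right=[]
  root=10; inorder splits into left=[], right=[11]
  root=11; inorder splits into left=[], right=[]
  root=5; inorder splits into left=[], right=[]
Reconstructed level-order: [20, 9, 25, 5, 14, 10, 19, 11]


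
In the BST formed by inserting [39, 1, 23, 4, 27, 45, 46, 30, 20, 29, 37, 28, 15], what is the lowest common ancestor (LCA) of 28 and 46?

Tree insertion order: [39, 1, 23, 4, 27, 45, 46, 30, 20, 29, 37, 28, 15]
Tree (level-order array): [39, 1, 45, None, 23, None, 46, 4, 27, None, None, None, 20, None, 30, 15, None, 29, 37, None, None, 28]
In a BST, the LCA of p=28, q=46 is the first node v on the
root-to-leaf path with p <= v <= q (go left if both < v, right if both > v).
Walk from root:
  at 39: 28 <= 39 <= 46, this is the LCA
LCA = 39


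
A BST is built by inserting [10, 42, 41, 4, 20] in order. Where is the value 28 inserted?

Starting tree (level order): [10, 4, 42, None, None, 41, None, 20]
Insertion path: 10 -> 42 -> 41 -> 20
Result: insert 28 as right child of 20
Final tree (level order): [10, 4, 42, None, None, 41, None, 20, None, None, 28]


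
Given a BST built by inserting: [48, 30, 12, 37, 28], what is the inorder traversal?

Tree insertion order: [48, 30, 12, 37, 28]
Tree (level-order array): [48, 30, None, 12, 37, None, 28]
Inorder traversal: [12, 28, 30, 37, 48]


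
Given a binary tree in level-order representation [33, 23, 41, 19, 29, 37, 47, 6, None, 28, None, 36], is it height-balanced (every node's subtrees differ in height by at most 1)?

Tree (level-order array): [33, 23, 41, 19, 29, 37, 47, 6, None, 28, None, 36]
Definition: a tree is height-balanced if, at every node, |h(left) - h(right)| <= 1 (empty subtree has height -1).
Bottom-up per-node check:
  node 6: h_left=-1, h_right=-1, diff=0 [OK], height=0
  node 19: h_left=0, h_right=-1, diff=1 [OK], height=1
  node 28: h_left=-1, h_right=-1, diff=0 [OK], height=0
  node 29: h_left=0, h_right=-1, diff=1 [OK], height=1
  node 23: h_left=1, h_right=1, diff=0 [OK], height=2
  node 36: h_left=-1, h_right=-1, diff=0 [OK], height=0
  node 37: h_left=0, h_right=-1, diff=1 [OK], height=1
  node 47: h_left=-1, h_right=-1, diff=0 [OK], height=0
  node 41: h_left=1, h_right=0, diff=1 [OK], height=2
  node 33: h_left=2, h_right=2, diff=0 [OK], height=3
All nodes satisfy the balance condition.
Result: Balanced


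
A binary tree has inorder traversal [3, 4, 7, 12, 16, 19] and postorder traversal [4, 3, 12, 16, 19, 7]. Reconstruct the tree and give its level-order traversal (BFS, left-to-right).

Inorder:   [3, 4, 7, 12, 16, 19]
Postorder: [4, 3, 12, 16, 19, 7]
Algorithm: postorder visits root last, so walk postorder right-to-left;
each value is the root of the current inorder slice — split it at that
value, recurse on the right subtree first, then the left.
Recursive splits:
  root=7; inorder splits into left=[3, 4], right=[12, 16, 19]
  root=19; inorder splits into left=[12, 16], right=[]
  root=16; inorder splits into left=[12], right=[]
  root=12; inorder splits into left=[], right=[]
  root=3; inorder splits into left=[], right=[4]
  root=4; inorder splits into left=[], right=[]
Reconstructed level-order: [7, 3, 19, 4, 16, 12]


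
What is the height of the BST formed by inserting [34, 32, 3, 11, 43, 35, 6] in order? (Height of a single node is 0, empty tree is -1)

Insertion order: [34, 32, 3, 11, 43, 35, 6]
Tree (level-order array): [34, 32, 43, 3, None, 35, None, None, 11, None, None, 6]
Compute height bottom-up (empty subtree = -1):
  height(6) = 1 + max(-1, -1) = 0
  height(11) = 1 + max(0, -1) = 1
  height(3) = 1 + max(-1, 1) = 2
  height(32) = 1 + max(2, -1) = 3
  height(35) = 1 + max(-1, -1) = 0
  height(43) = 1 + max(0, -1) = 1
  height(34) = 1 + max(3, 1) = 4
Height = 4


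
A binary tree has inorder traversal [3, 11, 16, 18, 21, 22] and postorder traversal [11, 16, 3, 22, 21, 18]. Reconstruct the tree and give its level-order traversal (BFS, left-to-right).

Inorder:   [3, 11, 16, 18, 21, 22]
Postorder: [11, 16, 3, 22, 21, 18]
Algorithm: postorder visits root last, so walk postorder right-to-left;
each value is the root of the current inorder slice — split it at that
value, recurse on the right subtree first, then the left.
Recursive splits:
  root=18; inorder splits into left=[3, 11, 16], right=[21, 22]
  root=21; inorder splits into left=[], right=[22]
  root=22; inorder splits into left=[], right=[]
  root=3; inorder splits into left=[], right=[11, 16]
  root=16; inorder splits into left=[11], right=[]
  root=11; inorder splits into left=[], right=[]
Reconstructed level-order: [18, 3, 21, 16, 22, 11]


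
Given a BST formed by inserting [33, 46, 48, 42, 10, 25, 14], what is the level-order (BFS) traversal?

Tree insertion order: [33, 46, 48, 42, 10, 25, 14]
Tree (level-order array): [33, 10, 46, None, 25, 42, 48, 14]
BFS from the root, enqueuing left then right child of each popped node:
  queue [33] -> pop 33, enqueue [10, 46], visited so far: [33]
  queue [10, 46] -> pop 10, enqueue [25], visited so far: [33, 10]
  queue [46, 25] -> pop 46, enqueue [42, 48], visited so far: [33, 10, 46]
  queue [25, 42, 48] -> pop 25, enqueue [14], visited so far: [33, 10, 46, 25]
  queue [42, 48, 14] -> pop 42, enqueue [none], visited so far: [33, 10, 46, 25, 42]
  queue [48, 14] -> pop 48, enqueue [none], visited so far: [33, 10, 46, 25, 42, 48]
  queue [14] -> pop 14, enqueue [none], visited so far: [33, 10, 46, 25, 42, 48, 14]
Result: [33, 10, 46, 25, 42, 48, 14]


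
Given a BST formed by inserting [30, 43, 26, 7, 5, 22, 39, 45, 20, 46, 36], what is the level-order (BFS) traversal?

Tree insertion order: [30, 43, 26, 7, 5, 22, 39, 45, 20, 46, 36]
Tree (level-order array): [30, 26, 43, 7, None, 39, 45, 5, 22, 36, None, None, 46, None, None, 20]
BFS from the root, enqueuing left then right child of each popped node:
  queue [30] -> pop 30, enqueue [26, 43], visited so far: [30]
  queue [26, 43] -> pop 26, enqueue [7], visited so far: [30, 26]
  queue [43, 7] -> pop 43, enqueue [39, 45], visited so far: [30, 26, 43]
  queue [7, 39, 45] -> pop 7, enqueue [5, 22], visited so far: [30, 26, 43, 7]
  queue [39, 45, 5, 22] -> pop 39, enqueue [36], visited so far: [30, 26, 43, 7, 39]
  queue [45, 5, 22, 36] -> pop 45, enqueue [46], visited so far: [30, 26, 43, 7, 39, 45]
  queue [5, 22, 36, 46] -> pop 5, enqueue [none], visited so far: [30, 26, 43, 7, 39, 45, 5]
  queue [22, 36, 46] -> pop 22, enqueue [20], visited so far: [30, 26, 43, 7, 39, 45, 5, 22]
  queue [36, 46, 20] -> pop 36, enqueue [none], visited so far: [30, 26, 43, 7, 39, 45, 5, 22, 36]
  queue [46, 20] -> pop 46, enqueue [none], visited so far: [30, 26, 43, 7, 39, 45, 5, 22, 36, 46]
  queue [20] -> pop 20, enqueue [none], visited so far: [30, 26, 43, 7, 39, 45, 5, 22, 36, 46, 20]
Result: [30, 26, 43, 7, 39, 45, 5, 22, 36, 46, 20]


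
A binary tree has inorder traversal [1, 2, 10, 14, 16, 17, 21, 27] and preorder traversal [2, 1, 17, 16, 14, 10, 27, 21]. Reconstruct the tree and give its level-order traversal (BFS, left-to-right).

Inorder:  [1, 2, 10, 14, 16, 17, 21, 27]
Preorder: [2, 1, 17, 16, 14, 10, 27, 21]
Algorithm: preorder visits root first, so consume preorder in order;
for each root, split the current inorder slice at that value into
left-subtree inorder and right-subtree inorder, then recurse.
Recursive splits:
  root=2; inorder splits into left=[1], right=[10, 14, 16, 17, 21, 27]
  root=1; inorder splits into left=[], right=[]
  root=17; inorder splits into left=[10, 14, 16], right=[21, 27]
  root=16; inorder splits into left=[10, 14], right=[]
  root=14; inorder splits into left=[10], right=[]
  root=10; inorder splits into left=[], right=[]
  root=27; inorder splits into left=[21], right=[]
  root=21; inorder splits into left=[], right=[]
Reconstructed level-order: [2, 1, 17, 16, 27, 14, 21, 10]


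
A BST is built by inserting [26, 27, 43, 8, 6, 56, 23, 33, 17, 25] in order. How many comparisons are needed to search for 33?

Search path for 33: 26 -> 27 -> 43 -> 33
Found: True
Comparisons: 4


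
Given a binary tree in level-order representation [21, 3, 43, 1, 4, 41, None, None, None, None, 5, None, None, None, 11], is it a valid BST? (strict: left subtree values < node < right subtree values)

Level-order array: [21, 3, 43, 1, 4, 41, None, None, None, None, 5, None, None, None, 11]
Validate using subtree bounds (lo, hi): at each node, require lo < value < hi,
then recurse left with hi=value and right with lo=value.
Preorder trace (stopping at first violation):
  at node 21 with bounds (-inf, +inf): OK
  at node 3 with bounds (-inf, 21): OK
  at node 1 with bounds (-inf, 3): OK
  at node 4 with bounds (3, 21): OK
  at node 5 with bounds (4, 21): OK
  at node 11 with bounds (5, 21): OK
  at node 43 with bounds (21, +inf): OK
  at node 41 with bounds (21, 43): OK
No violation found at any node.
Result: Valid BST


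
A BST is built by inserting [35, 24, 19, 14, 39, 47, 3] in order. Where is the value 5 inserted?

Starting tree (level order): [35, 24, 39, 19, None, None, 47, 14, None, None, None, 3]
Insertion path: 35 -> 24 -> 19 -> 14 -> 3
Result: insert 5 as right child of 3
Final tree (level order): [35, 24, 39, 19, None, None, 47, 14, None, None, None, 3, None, None, 5]


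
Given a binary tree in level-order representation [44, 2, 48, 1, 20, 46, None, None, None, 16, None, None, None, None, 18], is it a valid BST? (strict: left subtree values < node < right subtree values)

Level-order array: [44, 2, 48, 1, 20, 46, None, None, None, 16, None, None, None, None, 18]
Validate using subtree bounds (lo, hi): at each node, require lo < value < hi,
then recurse left with hi=value and right with lo=value.
Preorder trace (stopping at first violation):
  at node 44 with bounds (-inf, +inf): OK
  at node 2 with bounds (-inf, 44): OK
  at node 1 with bounds (-inf, 2): OK
  at node 20 with bounds (2, 44): OK
  at node 16 with bounds (2, 20): OK
  at node 18 with bounds (16, 20): OK
  at node 48 with bounds (44, +inf): OK
  at node 46 with bounds (44, 48): OK
No violation found at any node.
Result: Valid BST


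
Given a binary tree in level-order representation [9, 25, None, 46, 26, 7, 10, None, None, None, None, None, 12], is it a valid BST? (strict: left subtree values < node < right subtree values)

Level-order array: [9, 25, None, 46, 26, 7, 10, None, None, None, None, None, 12]
Validate using subtree bounds (lo, hi): at each node, require lo < value < hi,
then recurse left with hi=value and right with lo=value.
Preorder trace (stopping at first violation):
  at node 9 with bounds (-inf, +inf): OK
  at node 25 with bounds (-inf, 9): VIOLATION
Node 25 violates its bound: not (-inf < 25 < 9).
Result: Not a valid BST


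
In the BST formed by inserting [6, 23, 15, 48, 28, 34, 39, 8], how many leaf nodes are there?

Tree built from: [6, 23, 15, 48, 28, 34, 39, 8]
Tree (level-order array): [6, None, 23, 15, 48, 8, None, 28, None, None, None, None, 34, None, 39]
Rule: A leaf has 0 children.
Per-node child counts:
  node 6: 1 child(ren)
  node 23: 2 child(ren)
  node 15: 1 child(ren)
  node 8: 0 child(ren)
  node 48: 1 child(ren)
  node 28: 1 child(ren)
  node 34: 1 child(ren)
  node 39: 0 child(ren)
Matching nodes: [8, 39]
Count of leaf nodes: 2


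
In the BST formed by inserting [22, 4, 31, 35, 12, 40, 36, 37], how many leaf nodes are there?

Tree built from: [22, 4, 31, 35, 12, 40, 36, 37]
Tree (level-order array): [22, 4, 31, None, 12, None, 35, None, None, None, 40, 36, None, None, 37]
Rule: A leaf has 0 children.
Per-node child counts:
  node 22: 2 child(ren)
  node 4: 1 child(ren)
  node 12: 0 child(ren)
  node 31: 1 child(ren)
  node 35: 1 child(ren)
  node 40: 1 child(ren)
  node 36: 1 child(ren)
  node 37: 0 child(ren)
Matching nodes: [12, 37]
Count of leaf nodes: 2


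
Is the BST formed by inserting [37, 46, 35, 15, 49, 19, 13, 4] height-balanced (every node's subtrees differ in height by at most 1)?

Tree (level-order array): [37, 35, 46, 15, None, None, 49, 13, 19, None, None, 4]
Definition: a tree is height-balanced if, at every node, |h(left) - h(right)| <= 1 (empty subtree has height -1).
Bottom-up per-node check:
  node 4: h_left=-1, h_right=-1, diff=0 [OK], height=0
  node 13: h_left=0, h_right=-1, diff=1 [OK], height=1
  node 19: h_left=-1, h_right=-1, diff=0 [OK], height=0
  node 15: h_left=1, h_right=0, diff=1 [OK], height=2
  node 35: h_left=2, h_right=-1, diff=3 [FAIL (|2--1|=3 > 1)], height=3
  node 49: h_left=-1, h_right=-1, diff=0 [OK], height=0
  node 46: h_left=-1, h_right=0, diff=1 [OK], height=1
  node 37: h_left=3, h_right=1, diff=2 [FAIL (|3-1|=2 > 1)], height=4
Node 35 violates the condition: |2 - -1| = 3 > 1.
Result: Not balanced


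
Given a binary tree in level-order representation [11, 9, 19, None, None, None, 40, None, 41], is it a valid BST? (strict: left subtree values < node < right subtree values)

Level-order array: [11, 9, 19, None, None, None, 40, None, 41]
Validate using subtree bounds (lo, hi): at each node, require lo < value < hi,
then recurse left with hi=value and right with lo=value.
Preorder trace (stopping at first violation):
  at node 11 with bounds (-inf, +inf): OK
  at node 9 with bounds (-inf, 11): OK
  at node 19 with bounds (11, +inf): OK
  at node 40 with bounds (19, +inf): OK
  at node 41 with bounds (40, +inf): OK
No violation found at any node.
Result: Valid BST


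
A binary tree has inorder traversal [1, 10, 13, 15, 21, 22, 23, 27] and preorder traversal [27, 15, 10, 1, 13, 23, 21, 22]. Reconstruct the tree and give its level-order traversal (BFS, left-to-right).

Inorder:  [1, 10, 13, 15, 21, 22, 23, 27]
Preorder: [27, 15, 10, 1, 13, 23, 21, 22]
Algorithm: preorder visits root first, so consume preorder in order;
for each root, split the current inorder slice at that value into
left-subtree inorder and right-subtree inorder, then recurse.
Recursive splits:
  root=27; inorder splits into left=[1, 10, 13, 15, 21, 22, 23], right=[]
  root=15; inorder splits into left=[1, 10, 13], right=[21, 22, 23]
  root=10; inorder splits into left=[1], right=[13]
  root=1; inorder splits into left=[], right=[]
  root=13; inorder splits into left=[], right=[]
  root=23; inorder splits into left=[21, 22], right=[]
  root=21; inorder splits into left=[], right=[22]
  root=22; inorder splits into left=[], right=[]
Reconstructed level-order: [27, 15, 10, 23, 1, 13, 21, 22]


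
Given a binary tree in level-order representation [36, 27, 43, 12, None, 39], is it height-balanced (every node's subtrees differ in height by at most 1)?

Tree (level-order array): [36, 27, 43, 12, None, 39]
Definition: a tree is height-balanced if, at every node, |h(left) - h(right)| <= 1 (empty subtree has height -1).
Bottom-up per-node check:
  node 12: h_left=-1, h_right=-1, diff=0 [OK], height=0
  node 27: h_left=0, h_right=-1, diff=1 [OK], height=1
  node 39: h_left=-1, h_right=-1, diff=0 [OK], height=0
  node 43: h_left=0, h_right=-1, diff=1 [OK], height=1
  node 36: h_left=1, h_right=1, diff=0 [OK], height=2
All nodes satisfy the balance condition.
Result: Balanced


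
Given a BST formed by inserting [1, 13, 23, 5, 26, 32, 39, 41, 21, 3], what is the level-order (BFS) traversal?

Tree insertion order: [1, 13, 23, 5, 26, 32, 39, 41, 21, 3]
Tree (level-order array): [1, None, 13, 5, 23, 3, None, 21, 26, None, None, None, None, None, 32, None, 39, None, 41]
BFS from the root, enqueuing left then right child of each popped node:
  queue [1] -> pop 1, enqueue [13], visited so far: [1]
  queue [13] -> pop 13, enqueue [5, 23], visited so far: [1, 13]
  queue [5, 23] -> pop 5, enqueue [3], visited so far: [1, 13, 5]
  queue [23, 3] -> pop 23, enqueue [21, 26], visited so far: [1, 13, 5, 23]
  queue [3, 21, 26] -> pop 3, enqueue [none], visited so far: [1, 13, 5, 23, 3]
  queue [21, 26] -> pop 21, enqueue [none], visited so far: [1, 13, 5, 23, 3, 21]
  queue [26] -> pop 26, enqueue [32], visited so far: [1, 13, 5, 23, 3, 21, 26]
  queue [32] -> pop 32, enqueue [39], visited so far: [1, 13, 5, 23, 3, 21, 26, 32]
  queue [39] -> pop 39, enqueue [41], visited so far: [1, 13, 5, 23, 3, 21, 26, 32, 39]
  queue [41] -> pop 41, enqueue [none], visited so far: [1, 13, 5, 23, 3, 21, 26, 32, 39, 41]
Result: [1, 13, 5, 23, 3, 21, 26, 32, 39, 41]


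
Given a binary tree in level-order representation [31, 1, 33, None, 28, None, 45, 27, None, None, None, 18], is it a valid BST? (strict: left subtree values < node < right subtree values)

Level-order array: [31, 1, 33, None, 28, None, 45, 27, None, None, None, 18]
Validate using subtree bounds (lo, hi): at each node, require lo < value < hi,
then recurse left with hi=value and right with lo=value.
Preorder trace (stopping at first violation):
  at node 31 with bounds (-inf, +inf): OK
  at node 1 with bounds (-inf, 31): OK
  at node 28 with bounds (1, 31): OK
  at node 27 with bounds (1, 28): OK
  at node 18 with bounds (1, 27): OK
  at node 33 with bounds (31, +inf): OK
  at node 45 with bounds (33, +inf): OK
No violation found at any node.
Result: Valid BST


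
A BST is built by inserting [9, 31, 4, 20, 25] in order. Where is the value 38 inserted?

Starting tree (level order): [9, 4, 31, None, None, 20, None, None, 25]
Insertion path: 9 -> 31
Result: insert 38 as right child of 31
Final tree (level order): [9, 4, 31, None, None, 20, 38, None, 25]


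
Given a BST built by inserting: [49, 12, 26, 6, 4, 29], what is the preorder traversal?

Tree insertion order: [49, 12, 26, 6, 4, 29]
Tree (level-order array): [49, 12, None, 6, 26, 4, None, None, 29]
Preorder traversal: [49, 12, 6, 4, 26, 29]


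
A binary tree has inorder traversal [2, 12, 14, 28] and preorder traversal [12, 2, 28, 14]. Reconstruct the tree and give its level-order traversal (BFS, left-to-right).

Inorder:  [2, 12, 14, 28]
Preorder: [12, 2, 28, 14]
Algorithm: preorder visits root first, so consume preorder in order;
for each root, split the current inorder slice at that value into
left-subtree inorder and right-subtree inorder, then recurse.
Recursive splits:
  root=12; inorder splits into left=[2], right=[14, 28]
  root=2; inorder splits into left=[], right=[]
  root=28; inorder splits into left=[14], right=[]
  root=14; inorder splits into left=[], right=[]
Reconstructed level-order: [12, 2, 28, 14]


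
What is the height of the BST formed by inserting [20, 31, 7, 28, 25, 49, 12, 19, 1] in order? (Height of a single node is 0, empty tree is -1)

Insertion order: [20, 31, 7, 28, 25, 49, 12, 19, 1]
Tree (level-order array): [20, 7, 31, 1, 12, 28, 49, None, None, None, 19, 25]
Compute height bottom-up (empty subtree = -1):
  height(1) = 1 + max(-1, -1) = 0
  height(19) = 1 + max(-1, -1) = 0
  height(12) = 1 + max(-1, 0) = 1
  height(7) = 1 + max(0, 1) = 2
  height(25) = 1 + max(-1, -1) = 0
  height(28) = 1 + max(0, -1) = 1
  height(49) = 1 + max(-1, -1) = 0
  height(31) = 1 + max(1, 0) = 2
  height(20) = 1 + max(2, 2) = 3
Height = 3


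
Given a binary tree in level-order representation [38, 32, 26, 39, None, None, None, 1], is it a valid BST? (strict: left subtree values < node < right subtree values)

Level-order array: [38, 32, 26, 39, None, None, None, 1]
Validate using subtree bounds (lo, hi): at each node, require lo < value < hi,
then recurse left with hi=value and right with lo=value.
Preorder trace (stopping at first violation):
  at node 38 with bounds (-inf, +inf): OK
  at node 32 with bounds (-inf, 38): OK
  at node 39 with bounds (-inf, 32): VIOLATION
Node 39 violates its bound: not (-inf < 39 < 32).
Result: Not a valid BST


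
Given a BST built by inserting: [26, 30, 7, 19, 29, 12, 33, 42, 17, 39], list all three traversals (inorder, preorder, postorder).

Tree insertion order: [26, 30, 7, 19, 29, 12, 33, 42, 17, 39]
Tree (level-order array): [26, 7, 30, None, 19, 29, 33, 12, None, None, None, None, 42, None, 17, 39]
Inorder (L, root, R): [7, 12, 17, 19, 26, 29, 30, 33, 39, 42]
Preorder (root, L, R): [26, 7, 19, 12, 17, 30, 29, 33, 42, 39]
Postorder (L, R, root): [17, 12, 19, 7, 29, 39, 42, 33, 30, 26]


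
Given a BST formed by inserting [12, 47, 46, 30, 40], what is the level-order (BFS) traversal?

Tree insertion order: [12, 47, 46, 30, 40]
Tree (level-order array): [12, None, 47, 46, None, 30, None, None, 40]
BFS from the root, enqueuing left then right child of each popped node:
  queue [12] -> pop 12, enqueue [47], visited so far: [12]
  queue [47] -> pop 47, enqueue [46], visited so far: [12, 47]
  queue [46] -> pop 46, enqueue [30], visited so far: [12, 47, 46]
  queue [30] -> pop 30, enqueue [40], visited so far: [12, 47, 46, 30]
  queue [40] -> pop 40, enqueue [none], visited so far: [12, 47, 46, 30, 40]
Result: [12, 47, 46, 30, 40]


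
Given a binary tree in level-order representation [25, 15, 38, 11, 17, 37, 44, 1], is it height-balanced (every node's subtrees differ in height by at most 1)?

Tree (level-order array): [25, 15, 38, 11, 17, 37, 44, 1]
Definition: a tree is height-balanced if, at every node, |h(left) - h(right)| <= 1 (empty subtree has height -1).
Bottom-up per-node check:
  node 1: h_left=-1, h_right=-1, diff=0 [OK], height=0
  node 11: h_left=0, h_right=-1, diff=1 [OK], height=1
  node 17: h_left=-1, h_right=-1, diff=0 [OK], height=0
  node 15: h_left=1, h_right=0, diff=1 [OK], height=2
  node 37: h_left=-1, h_right=-1, diff=0 [OK], height=0
  node 44: h_left=-1, h_right=-1, diff=0 [OK], height=0
  node 38: h_left=0, h_right=0, diff=0 [OK], height=1
  node 25: h_left=2, h_right=1, diff=1 [OK], height=3
All nodes satisfy the balance condition.
Result: Balanced


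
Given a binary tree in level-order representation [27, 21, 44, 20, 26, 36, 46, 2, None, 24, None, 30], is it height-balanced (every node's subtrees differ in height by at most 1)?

Tree (level-order array): [27, 21, 44, 20, 26, 36, 46, 2, None, 24, None, 30]
Definition: a tree is height-balanced if, at every node, |h(left) - h(right)| <= 1 (empty subtree has height -1).
Bottom-up per-node check:
  node 2: h_left=-1, h_right=-1, diff=0 [OK], height=0
  node 20: h_left=0, h_right=-1, diff=1 [OK], height=1
  node 24: h_left=-1, h_right=-1, diff=0 [OK], height=0
  node 26: h_left=0, h_right=-1, diff=1 [OK], height=1
  node 21: h_left=1, h_right=1, diff=0 [OK], height=2
  node 30: h_left=-1, h_right=-1, diff=0 [OK], height=0
  node 36: h_left=0, h_right=-1, diff=1 [OK], height=1
  node 46: h_left=-1, h_right=-1, diff=0 [OK], height=0
  node 44: h_left=1, h_right=0, diff=1 [OK], height=2
  node 27: h_left=2, h_right=2, diff=0 [OK], height=3
All nodes satisfy the balance condition.
Result: Balanced


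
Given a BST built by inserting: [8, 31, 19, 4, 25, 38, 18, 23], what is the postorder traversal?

Tree insertion order: [8, 31, 19, 4, 25, 38, 18, 23]
Tree (level-order array): [8, 4, 31, None, None, 19, 38, 18, 25, None, None, None, None, 23]
Postorder traversal: [4, 18, 23, 25, 19, 38, 31, 8]


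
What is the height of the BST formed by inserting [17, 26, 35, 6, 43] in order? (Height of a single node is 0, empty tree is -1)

Insertion order: [17, 26, 35, 6, 43]
Tree (level-order array): [17, 6, 26, None, None, None, 35, None, 43]
Compute height bottom-up (empty subtree = -1):
  height(6) = 1 + max(-1, -1) = 0
  height(43) = 1 + max(-1, -1) = 0
  height(35) = 1 + max(-1, 0) = 1
  height(26) = 1 + max(-1, 1) = 2
  height(17) = 1 + max(0, 2) = 3
Height = 3


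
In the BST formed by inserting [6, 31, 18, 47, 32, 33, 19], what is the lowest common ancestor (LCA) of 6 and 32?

Tree insertion order: [6, 31, 18, 47, 32, 33, 19]
Tree (level-order array): [6, None, 31, 18, 47, None, 19, 32, None, None, None, None, 33]
In a BST, the LCA of p=6, q=32 is the first node v on the
root-to-leaf path with p <= v <= q (go left if both < v, right if both > v).
Walk from root:
  at 6: 6 <= 6 <= 32, this is the LCA
LCA = 6


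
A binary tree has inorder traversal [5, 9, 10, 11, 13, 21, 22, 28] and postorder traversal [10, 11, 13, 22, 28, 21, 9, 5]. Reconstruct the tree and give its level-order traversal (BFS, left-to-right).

Inorder:   [5, 9, 10, 11, 13, 21, 22, 28]
Postorder: [10, 11, 13, 22, 28, 21, 9, 5]
Algorithm: postorder visits root last, so walk postorder right-to-left;
each value is the root of the current inorder slice — split it at that
value, recurse on the right subtree first, then the left.
Recursive splits:
  root=5; inorder splits into left=[], right=[9, 10, 11, 13, 21, 22, 28]
  root=9; inorder splits into left=[], right=[10, 11, 13, 21, 22, 28]
  root=21; inorder splits into left=[10, 11, 13], right=[22, 28]
  root=28; inorder splits into left=[22], right=[]
  root=22; inorder splits into left=[], right=[]
  root=13; inorder splits into left=[10, 11], right=[]
  root=11; inorder splits into left=[10], right=[]
  root=10; inorder splits into left=[], right=[]
Reconstructed level-order: [5, 9, 21, 13, 28, 11, 22, 10]


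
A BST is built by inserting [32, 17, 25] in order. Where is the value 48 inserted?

Starting tree (level order): [32, 17, None, None, 25]
Insertion path: 32
Result: insert 48 as right child of 32
Final tree (level order): [32, 17, 48, None, 25]


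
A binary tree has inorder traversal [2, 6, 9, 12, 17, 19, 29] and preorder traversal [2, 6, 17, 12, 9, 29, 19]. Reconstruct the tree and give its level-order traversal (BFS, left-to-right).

Inorder:  [2, 6, 9, 12, 17, 19, 29]
Preorder: [2, 6, 17, 12, 9, 29, 19]
Algorithm: preorder visits root first, so consume preorder in order;
for each root, split the current inorder slice at that value into
left-subtree inorder and right-subtree inorder, then recurse.
Recursive splits:
  root=2; inorder splits into left=[], right=[6, 9, 12, 17, 19, 29]
  root=6; inorder splits into left=[], right=[9, 12, 17, 19, 29]
  root=17; inorder splits into left=[9, 12], right=[19, 29]
  root=12; inorder splits into left=[9], right=[]
  root=9; inorder splits into left=[], right=[]
  root=29; inorder splits into left=[19], right=[]
  root=19; inorder splits into left=[], right=[]
Reconstructed level-order: [2, 6, 17, 12, 29, 9, 19]


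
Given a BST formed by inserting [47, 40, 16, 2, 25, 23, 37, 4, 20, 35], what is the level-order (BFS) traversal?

Tree insertion order: [47, 40, 16, 2, 25, 23, 37, 4, 20, 35]
Tree (level-order array): [47, 40, None, 16, None, 2, 25, None, 4, 23, 37, None, None, 20, None, 35]
BFS from the root, enqueuing left then right child of each popped node:
  queue [47] -> pop 47, enqueue [40], visited so far: [47]
  queue [40] -> pop 40, enqueue [16], visited so far: [47, 40]
  queue [16] -> pop 16, enqueue [2, 25], visited so far: [47, 40, 16]
  queue [2, 25] -> pop 2, enqueue [4], visited so far: [47, 40, 16, 2]
  queue [25, 4] -> pop 25, enqueue [23, 37], visited so far: [47, 40, 16, 2, 25]
  queue [4, 23, 37] -> pop 4, enqueue [none], visited so far: [47, 40, 16, 2, 25, 4]
  queue [23, 37] -> pop 23, enqueue [20], visited so far: [47, 40, 16, 2, 25, 4, 23]
  queue [37, 20] -> pop 37, enqueue [35], visited so far: [47, 40, 16, 2, 25, 4, 23, 37]
  queue [20, 35] -> pop 20, enqueue [none], visited so far: [47, 40, 16, 2, 25, 4, 23, 37, 20]
  queue [35] -> pop 35, enqueue [none], visited so far: [47, 40, 16, 2, 25, 4, 23, 37, 20, 35]
Result: [47, 40, 16, 2, 25, 4, 23, 37, 20, 35]


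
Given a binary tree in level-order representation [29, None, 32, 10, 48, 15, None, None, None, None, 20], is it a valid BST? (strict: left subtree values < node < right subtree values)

Level-order array: [29, None, 32, 10, 48, 15, None, None, None, None, 20]
Validate using subtree bounds (lo, hi): at each node, require lo < value < hi,
then recurse left with hi=value and right with lo=value.
Preorder trace (stopping at first violation):
  at node 29 with bounds (-inf, +inf): OK
  at node 32 with bounds (29, +inf): OK
  at node 10 with bounds (29, 32): VIOLATION
Node 10 violates its bound: not (29 < 10 < 32).
Result: Not a valid BST


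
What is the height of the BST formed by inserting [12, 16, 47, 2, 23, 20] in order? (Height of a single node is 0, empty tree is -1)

Insertion order: [12, 16, 47, 2, 23, 20]
Tree (level-order array): [12, 2, 16, None, None, None, 47, 23, None, 20]
Compute height bottom-up (empty subtree = -1):
  height(2) = 1 + max(-1, -1) = 0
  height(20) = 1 + max(-1, -1) = 0
  height(23) = 1 + max(0, -1) = 1
  height(47) = 1 + max(1, -1) = 2
  height(16) = 1 + max(-1, 2) = 3
  height(12) = 1 + max(0, 3) = 4
Height = 4


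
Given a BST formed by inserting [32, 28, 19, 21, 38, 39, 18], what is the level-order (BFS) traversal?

Tree insertion order: [32, 28, 19, 21, 38, 39, 18]
Tree (level-order array): [32, 28, 38, 19, None, None, 39, 18, 21]
BFS from the root, enqueuing left then right child of each popped node:
  queue [32] -> pop 32, enqueue [28, 38], visited so far: [32]
  queue [28, 38] -> pop 28, enqueue [19], visited so far: [32, 28]
  queue [38, 19] -> pop 38, enqueue [39], visited so far: [32, 28, 38]
  queue [19, 39] -> pop 19, enqueue [18, 21], visited so far: [32, 28, 38, 19]
  queue [39, 18, 21] -> pop 39, enqueue [none], visited so far: [32, 28, 38, 19, 39]
  queue [18, 21] -> pop 18, enqueue [none], visited so far: [32, 28, 38, 19, 39, 18]
  queue [21] -> pop 21, enqueue [none], visited so far: [32, 28, 38, 19, 39, 18, 21]
Result: [32, 28, 38, 19, 39, 18, 21]


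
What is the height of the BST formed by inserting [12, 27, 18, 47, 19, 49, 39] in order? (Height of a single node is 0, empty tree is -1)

Insertion order: [12, 27, 18, 47, 19, 49, 39]
Tree (level-order array): [12, None, 27, 18, 47, None, 19, 39, 49]
Compute height bottom-up (empty subtree = -1):
  height(19) = 1 + max(-1, -1) = 0
  height(18) = 1 + max(-1, 0) = 1
  height(39) = 1 + max(-1, -1) = 0
  height(49) = 1 + max(-1, -1) = 0
  height(47) = 1 + max(0, 0) = 1
  height(27) = 1 + max(1, 1) = 2
  height(12) = 1 + max(-1, 2) = 3
Height = 3


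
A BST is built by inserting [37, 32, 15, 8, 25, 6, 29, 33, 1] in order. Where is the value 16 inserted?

Starting tree (level order): [37, 32, None, 15, 33, 8, 25, None, None, 6, None, None, 29, 1]
Insertion path: 37 -> 32 -> 15 -> 25
Result: insert 16 as left child of 25
Final tree (level order): [37, 32, None, 15, 33, 8, 25, None, None, 6, None, 16, 29, 1]


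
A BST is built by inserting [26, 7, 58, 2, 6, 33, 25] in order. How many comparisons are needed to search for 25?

Search path for 25: 26 -> 7 -> 25
Found: True
Comparisons: 3


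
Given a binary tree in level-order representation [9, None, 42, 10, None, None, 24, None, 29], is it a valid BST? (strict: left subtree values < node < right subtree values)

Level-order array: [9, None, 42, 10, None, None, 24, None, 29]
Validate using subtree bounds (lo, hi): at each node, require lo < value < hi,
then recurse left with hi=value and right with lo=value.
Preorder trace (stopping at first violation):
  at node 9 with bounds (-inf, +inf): OK
  at node 42 with bounds (9, +inf): OK
  at node 10 with bounds (9, 42): OK
  at node 24 with bounds (10, 42): OK
  at node 29 with bounds (24, 42): OK
No violation found at any node.
Result: Valid BST


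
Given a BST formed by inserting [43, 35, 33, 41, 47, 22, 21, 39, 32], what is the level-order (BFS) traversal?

Tree insertion order: [43, 35, 33, 41, 47, 22, 21, 39, 32]
Tree (level-order array): [43, 35, 47, 33, 41, None, None, 22, None, 39, None, 21, 32]
BFS from the root, enqueuing left then right child of each popped node:
  queue [43] -> pop 43, enqueue [35, 47], visited so far: [43]
  queue [35, 47] -> pop 35, enqueue [33, 41], visited so far: [43, 35]
  queue [47, 33, 41] -> pop 47, enqueue [none], visited so far: [43, 35, 47]
  queue [33, 41] -> pop 33, enqueue [22], visited so far: [43, 35, 47, 33]
  queue [41, 22] -> pop 41, enqueue [39], visited so far: [43, 35, 47, 33, 41]
  queue [22, 39] -> pop 22, enqueue [21, 32], visited so far: [43, 35, 47, 33, 41, 22]
  queue [39, 21, 32] -> pop 39, enqueue [none], visited so far: [43, 35, 47, 33, 41, 22, 39]
  queue [21, 32] -> pop 21, enqueue [none], visited so far: [43, 35, 47, 33, 41, 22, 39, 21]
  queue [32] -> pop 32, enqueue [none], visited so far: [43, 35, 47, 33, 41, 22, 39, 21, 32]
Result: [43, 35, 47, 33, 41, 22, 39, 21, 32]
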